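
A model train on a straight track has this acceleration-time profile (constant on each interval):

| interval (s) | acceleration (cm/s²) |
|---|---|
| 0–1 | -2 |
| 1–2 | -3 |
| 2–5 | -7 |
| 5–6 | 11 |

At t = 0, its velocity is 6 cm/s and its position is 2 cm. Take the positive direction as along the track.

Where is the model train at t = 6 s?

-33.5 cm

On each constant-a segment, Δv = aΔt and Δx = v₀Δt + ½aΔt²; chain segment to segment.
0–1 s: v starts 6 cm/s; Δx = 6·1 + ½·-2·1² = 5 cm; v ends 4 cm/s.
1–2 s: v starts 4 cm/s; Δx = 4·1 + ½·-3·1² = 2.5 cm; v ends 1 cm/s.
2–5 s: v starts 1 cm/s; Δx = 1·3 + ½·-7·3² = -28.5 cm; v ends -20 cm/s.
5–6 s: v starts -20 cm/s; Δx = -20·1 + ½·11·1² = -14.5 cm; v ends -9 cm/s.
x(6) = 2 + Σ Δx = -33.5 cm.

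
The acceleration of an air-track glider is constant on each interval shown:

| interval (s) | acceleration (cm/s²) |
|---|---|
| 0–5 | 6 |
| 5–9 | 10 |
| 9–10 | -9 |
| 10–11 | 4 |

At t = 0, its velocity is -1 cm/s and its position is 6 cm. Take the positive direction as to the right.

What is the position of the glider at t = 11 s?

On each constant-a segment, Δv = aΔt and Δx = v₀Δt + ½aΔt²; chain segment to segment.
0–5 s: v starts -1 cm/s; Δx = -1·5 + ½·6·5² = 70 cm; v ends 29 cm/s.
5–9 s: v starts 29 cm/s; Δx = 29·4 + ½·10·4² = 196 cm; v ends 69 cm/s.
9–10 s: v starts 69 cm/s; Δx = 69·1 + ½·-9·1² = 64.5 cm; v ends 60 cm/s.
10–11 s: v starts 60 cm/s; Δx = 60·1 + ½·4·1² = 62 cm; v ends 64 cm/s.
x(11) = 6 + Σ Δx = 398.5 cm.

398.5 cm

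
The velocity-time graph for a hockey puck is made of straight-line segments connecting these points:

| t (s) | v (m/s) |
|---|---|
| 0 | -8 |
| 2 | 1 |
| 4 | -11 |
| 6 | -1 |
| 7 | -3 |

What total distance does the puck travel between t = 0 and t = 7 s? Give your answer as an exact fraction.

Distance (not displacement) is the total path length: add the absolute areas under v-t.
0–2 s: v = 0 at t = 16/9 s; triangle areas 64/9 + 1/9 = 65/9 m
2–4 s: v = 0 at t = 13/6 s; triangle areas 1/12 + 121/12 = 61/6 m
4–6 s: |½(-11 + -1)(2)| = 12 m
6–7 s: |½(-1 + -3)(1)| = 2 m
Total distance = 565/18 m

565/18 m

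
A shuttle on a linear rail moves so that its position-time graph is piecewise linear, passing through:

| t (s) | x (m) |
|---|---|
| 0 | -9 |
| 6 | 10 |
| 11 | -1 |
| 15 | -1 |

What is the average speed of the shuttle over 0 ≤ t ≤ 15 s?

2 m/s

Average speed = (total path length)/(elapsed time); on a piecewise-linear x-t graph the path length is Σ|Δx|.
0–6 s: |Δx| = |10 − -9| = 19 m
6–11 s: |Δx| = |-1 − 10| = 11 m
11–15 s: |Δx| = |-1 − -1| = 0 m
Total path = 30 m; average speed = 30/15 = 2 m/s.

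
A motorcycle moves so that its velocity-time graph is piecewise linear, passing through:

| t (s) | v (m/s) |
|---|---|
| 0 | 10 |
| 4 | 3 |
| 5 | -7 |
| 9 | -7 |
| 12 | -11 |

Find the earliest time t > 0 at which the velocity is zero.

t = 4.3 s

v changes sign on 4–5 s (from 3 to -7); the graph is linear there, so v = 0 at t = 4 + (-3)·(5 − 4)/(-7 − 3) = 4.3 s.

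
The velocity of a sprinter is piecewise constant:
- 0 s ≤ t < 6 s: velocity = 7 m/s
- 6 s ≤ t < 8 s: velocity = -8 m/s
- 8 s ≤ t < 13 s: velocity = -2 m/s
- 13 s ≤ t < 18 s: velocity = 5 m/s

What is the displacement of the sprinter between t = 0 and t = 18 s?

Net displacement equals the area under the velocity-time graph (areas below the axis count negative).
0–6 s: 7 × 6 = 42 m
6–8 s: -8 × 2 = -16 m
8–13 s: -2 × 5 = -10 m
13–18 s: 5 × 5 = 25 m
Net displacement = 41 m

41 m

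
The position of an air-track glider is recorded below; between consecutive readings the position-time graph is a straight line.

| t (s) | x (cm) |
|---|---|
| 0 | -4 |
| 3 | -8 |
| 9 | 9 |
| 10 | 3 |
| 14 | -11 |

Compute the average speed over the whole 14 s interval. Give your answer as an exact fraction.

Average speed = (total path length)/(elapsed time); on a piecewise-linear x-t graph the path length is Σ|Δx|.
0–3 s: |Δx| = |-8 − -4| = 4 cm
3–9 s: |Δx| = |9 − -8| = 17 cm
9–10 s: |Δx| = |3 − 9| = 6 cm
10–14 s: |Δx| = |-11 − 3| = 14 cm
Total path = 41 cm; average speed = 41/14 = 41/14 cm/s.

41/14 cm/s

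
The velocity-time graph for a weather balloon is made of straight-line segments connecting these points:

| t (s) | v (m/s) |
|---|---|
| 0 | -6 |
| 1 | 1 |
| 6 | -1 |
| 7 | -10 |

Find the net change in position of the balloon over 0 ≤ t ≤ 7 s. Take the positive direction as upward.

-8 m

Net displacement equals the area under the velocity-time graph (areas below the axis count negative).
0–1 s: ½(-6 + 1)(1) = -2.5 m
1–6 s: ½(1 + -1)(5) = 0 m
6–7 s: ½(-1 + -10)(1) = -5.5 m
Net displacement = -8 m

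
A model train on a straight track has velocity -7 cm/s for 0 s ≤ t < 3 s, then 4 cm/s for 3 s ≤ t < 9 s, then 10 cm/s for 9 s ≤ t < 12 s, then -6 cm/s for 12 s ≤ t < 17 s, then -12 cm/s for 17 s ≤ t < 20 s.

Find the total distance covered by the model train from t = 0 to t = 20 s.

141 cm

Distance (not displacement) is the total path length: add the absolute areas under v-t.
0–3 s: |-7| × 3 = 21 cm
3–9 s: |4| × 6 = 24 cm
9–12 s: |10| × 3 = 30 cm
12–17 s: |-6| × 5 = 30 cm
17–20 s: |-12| × 3 = 36 cm
Total distance = 141 cm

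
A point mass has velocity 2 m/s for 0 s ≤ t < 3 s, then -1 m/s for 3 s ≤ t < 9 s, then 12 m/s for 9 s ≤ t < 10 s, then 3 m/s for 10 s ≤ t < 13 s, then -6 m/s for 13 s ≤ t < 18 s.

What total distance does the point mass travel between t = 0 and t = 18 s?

63 m

Distance (not displacement) is the total path length: add the absolute areas under v-t.
0–3 s: |2| × 3 = 6 m
3–9 s: |-1| × 6 = 6 m
9–10 s: |12| × 1 = 12 m
10–13 s: |3| × 3 = 9 m
13–18 s: |-6| × 5 = 30 m
Total distance = 63 m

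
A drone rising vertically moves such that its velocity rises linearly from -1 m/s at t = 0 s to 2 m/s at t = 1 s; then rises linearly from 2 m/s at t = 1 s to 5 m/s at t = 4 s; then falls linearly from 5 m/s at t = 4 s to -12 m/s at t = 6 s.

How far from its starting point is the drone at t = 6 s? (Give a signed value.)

Net displacement equals the area under the velocity-time graph (areas below the axis count negative).
0–1 s: ½(-1 + 2)(1) = 0.5 m
1–4 s: ½(2 + 5)(3) = 10.5 m
4–6 s: ½(5 + -12)(2) = -7 m
Net displacement = 4 m

4 m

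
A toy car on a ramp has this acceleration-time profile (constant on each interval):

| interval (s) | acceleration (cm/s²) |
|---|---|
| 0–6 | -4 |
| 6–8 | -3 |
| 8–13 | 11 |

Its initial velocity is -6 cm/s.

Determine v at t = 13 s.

19 cm/s

Δv equals the area under the a-t graph; then v = v₀ + Δv.
0–6 s: -4 × 6 = -24 cm/s
6–8 s: -3 × 2 = -6 cm/s
8–13 s: 11 × 5 = 55 cm/s
Δv = 25 cm/s, so v(13) = -6 + (25) = 19 cm/s.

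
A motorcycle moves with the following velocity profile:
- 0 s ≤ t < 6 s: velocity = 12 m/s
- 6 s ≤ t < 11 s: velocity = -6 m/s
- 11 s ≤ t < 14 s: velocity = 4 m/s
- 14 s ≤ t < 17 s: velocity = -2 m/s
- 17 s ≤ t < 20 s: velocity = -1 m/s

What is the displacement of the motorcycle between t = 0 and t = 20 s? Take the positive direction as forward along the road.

Displacement is the signed area under the v-t curve.
0–6 s: 12 × 6 = 72 m
6–11 s: -6 × 5 = -30 m
11–14 s: 4 × 3 = 12 m
14–17 s: -2 × 3 = -6 m
17–20 s: -1 × 3 = -3 m
Net displacement = 45 m

45 m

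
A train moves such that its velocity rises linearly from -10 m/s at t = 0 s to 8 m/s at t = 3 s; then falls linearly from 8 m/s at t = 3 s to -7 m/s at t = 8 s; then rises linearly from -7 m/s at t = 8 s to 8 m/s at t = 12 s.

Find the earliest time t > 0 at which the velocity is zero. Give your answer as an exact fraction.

v changes sign on 0–3 s (from -10 to 8); the graph is linear there, so v = 0 at t = 0 + (10)·(3 − 0)/(8 − -10) = 5/3 s.

t = 5/3 s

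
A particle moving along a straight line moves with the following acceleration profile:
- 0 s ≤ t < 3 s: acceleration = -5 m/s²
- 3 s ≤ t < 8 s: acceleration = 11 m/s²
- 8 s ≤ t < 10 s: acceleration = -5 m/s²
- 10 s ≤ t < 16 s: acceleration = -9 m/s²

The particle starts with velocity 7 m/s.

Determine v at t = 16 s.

Δv equals the area under the a-t graph; then v = v₀ + Δv.
0–3 s: -5 × 3 = -15 m/s
3–8 s: 11 × 5 = 55 m/s
8–10 s: -5 × 2 = -10 m/s
10–16 s: -9 × 6 = -54 m/s
Δv = -24 m/s, so v(16) = 7 + (-24) = -17 m/s.

-17 m/s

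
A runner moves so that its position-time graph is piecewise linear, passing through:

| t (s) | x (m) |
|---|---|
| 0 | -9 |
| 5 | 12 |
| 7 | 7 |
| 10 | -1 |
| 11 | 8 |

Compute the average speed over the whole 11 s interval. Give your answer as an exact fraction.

43/11 m/s

Average speed = (total path length)/(elapsed time); on a piecewise-linear x-t graph the path length is Σ|Δx|.
0–5 s: |Δx| = |12 − -9| = 21 m
5–7 s: |Δx| = |7 − 12| = 5 m
7–10 s: |Δx| = |-1 − 7| = 8 m
10–11 s: |Δx| = |8 − -1| = 9 m
Total path = 43 m; average speed = 43/11 = 43/11 m/s.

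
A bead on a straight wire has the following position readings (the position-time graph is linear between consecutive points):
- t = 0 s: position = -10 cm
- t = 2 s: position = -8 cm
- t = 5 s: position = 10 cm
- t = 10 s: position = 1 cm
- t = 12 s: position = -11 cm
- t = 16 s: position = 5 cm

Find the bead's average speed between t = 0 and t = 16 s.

3.5625 cm/s

Average speed = (total path length)/(elapsed time); on a piecewise-linear x-t graph the path length is Σ|Δx|.
0–2 s: |Δx| = |-8 − -10| = 2 cm
2–5 s: |Δx| = |10 − -8| = 18 cm
5–10 s: |Δx| = |1 − 10| = 9 cm
10–12 s: |Δx| = |-11 − 1| = 12 cm
12–16 s: |Δx| = |5 − -11| = 16 cm
Total path = 57 cm; average speed = 57/16 = 3.5625 cm/s.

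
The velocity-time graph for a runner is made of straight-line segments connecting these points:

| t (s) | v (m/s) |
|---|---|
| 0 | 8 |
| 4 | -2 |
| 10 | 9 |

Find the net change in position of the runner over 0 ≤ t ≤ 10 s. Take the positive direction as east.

33 m

Net displacement equals the area under the velocity-time graph (areas below the axis count negative).
0–4 s: ½(8 + -2)(4) = 12 m
4–10 s: ½(-2 + 9)(6) = 21 m
Net displacement = 33 m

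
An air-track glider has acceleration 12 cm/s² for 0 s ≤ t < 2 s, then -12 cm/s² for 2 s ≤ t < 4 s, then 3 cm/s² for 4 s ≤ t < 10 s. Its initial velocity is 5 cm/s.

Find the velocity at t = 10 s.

Δv equals the area under the a-t graph; then v = v₀ + Δv.
0–2 s: 12 × 2 = 24 cm/s
2–4 s: -12 × 2 = -24 cm/s
4–10 s: 3 × 6 = 18 cm/s
Δv = 18 cm/s, so v(10) = 5 + (18) = 23 cm/s.

23 cm/s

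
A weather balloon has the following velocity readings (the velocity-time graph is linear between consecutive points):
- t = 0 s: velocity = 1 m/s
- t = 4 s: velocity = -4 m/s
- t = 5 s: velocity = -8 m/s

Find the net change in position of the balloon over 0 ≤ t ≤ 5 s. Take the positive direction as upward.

Displacement is the signed area under the v-t curve.
0–4 s: ½(1 + -4)(4) = -6 m
4–5 s: ½(-4 + -8)(1) = -6 m
Net displacement = -12 m

-12 m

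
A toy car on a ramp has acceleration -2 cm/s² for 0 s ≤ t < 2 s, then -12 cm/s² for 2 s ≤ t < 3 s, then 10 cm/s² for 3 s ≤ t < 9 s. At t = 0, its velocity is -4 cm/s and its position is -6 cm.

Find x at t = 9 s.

On each constant-a segment, Δv = aΔt and Δx = v₀Δt + ½aΔt²; chain segment to segment.
0–2 s: v starts -4 cm/s; Δx = -4·2 + ½·-2·2² = -12 cm; v ends -8 cm/s.
2–3 s: v starts -8 cm/s; Δx = -8·1 + ½·-12·1² = -14 cm; v ends -20 cm/s.
3–9 s: v starts -20 cm/s; Δx = -20·6 + ½·10·6² = 60 cm; v ends 40 cm/s.
x(9) = -6 + Σ Δx = 28 cm.

28 cm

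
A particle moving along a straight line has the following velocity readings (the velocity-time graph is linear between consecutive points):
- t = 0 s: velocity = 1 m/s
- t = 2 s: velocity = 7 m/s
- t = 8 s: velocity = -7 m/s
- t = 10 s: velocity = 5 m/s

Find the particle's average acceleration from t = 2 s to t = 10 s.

-0.25 m/s²

Average acceleration = Δv/Δt = (5 − 7)/(10 − 2) = -0.25 m/s².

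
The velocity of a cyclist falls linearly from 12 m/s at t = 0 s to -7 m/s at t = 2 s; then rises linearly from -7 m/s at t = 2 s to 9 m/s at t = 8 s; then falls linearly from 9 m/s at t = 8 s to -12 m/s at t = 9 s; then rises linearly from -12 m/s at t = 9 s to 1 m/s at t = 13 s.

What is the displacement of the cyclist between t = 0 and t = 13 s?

-12.5 m

Displacement is the signed area under the v-t curve.
0–2 s: ½(12 + -7)(2) = 5 m
2–8 s: ½(-7 + 9)(6) = 6 m
8–9 s: ½(9 + -12)(1) = -1.5 m
9–13 s: ½(-12 + 1)(4) = -22 m
Net displacement = -12.5 m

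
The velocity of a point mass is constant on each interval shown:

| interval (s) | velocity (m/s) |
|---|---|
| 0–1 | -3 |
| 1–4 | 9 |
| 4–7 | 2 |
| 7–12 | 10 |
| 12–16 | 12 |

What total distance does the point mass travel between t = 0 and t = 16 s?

134 m

Total distance travelled is ∫|v| dt — sum the magnitudes of each area piece.
0–1 s: |-3| × 1 = 3 m
1–4 s: |9| × 3 = 27 m
4–7 s: |2| × 3 = 6 m
7–12 s: |10| × 5 = 50 m
12–16 s: |12| × 4 = 48 m
Total distance = 134 m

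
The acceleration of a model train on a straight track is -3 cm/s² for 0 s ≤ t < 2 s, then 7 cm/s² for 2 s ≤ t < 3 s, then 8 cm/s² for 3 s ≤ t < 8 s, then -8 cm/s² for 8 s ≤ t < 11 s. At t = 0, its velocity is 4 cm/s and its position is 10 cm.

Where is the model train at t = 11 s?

237.5 cm

On each constant-a segment, Δv = aΔt and Δx = v₀Δt + ½aΔt²; chain segment to segment.
0–2 s: v starts 4 cm/s; Δx = 4·2 + ½·-3·2² = 2 cm; v ends -2 cm/s.
2–3 s: v starts -2 cm/s; Δx = -2·1 + ½·7·1² = 1.5 cm; v ends 5 cm/s.
3–8 s: v starts 5 cm/s; Δx = 5·5 + ½·8·5² = 125 cm; v ends 45 cm/s.
8–11 s: v starts 45 cm/s; Δx = 45·3 + ½·-8·3² = 99 cm; v ends 21 cm/s.
x(11) = 10 + Σ Δx = 237.5 cm.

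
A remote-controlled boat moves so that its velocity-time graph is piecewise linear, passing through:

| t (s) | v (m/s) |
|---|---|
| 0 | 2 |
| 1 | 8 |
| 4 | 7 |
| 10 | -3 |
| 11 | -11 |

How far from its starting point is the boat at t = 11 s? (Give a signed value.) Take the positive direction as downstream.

32.5 m

Net displacement equals the area under the velocity-time graph (areas below the axis count negative).
0–1 s: ½(2 + 8)(1) = 5 m
1–4 s: ½(8 + 7)(3) = 22.5 m
4–10 s: ½(7 + -3)(6) = 12 m
10–11 s: ½(-3 + -11)(1) = -7 m
Net displacement = 32.5 m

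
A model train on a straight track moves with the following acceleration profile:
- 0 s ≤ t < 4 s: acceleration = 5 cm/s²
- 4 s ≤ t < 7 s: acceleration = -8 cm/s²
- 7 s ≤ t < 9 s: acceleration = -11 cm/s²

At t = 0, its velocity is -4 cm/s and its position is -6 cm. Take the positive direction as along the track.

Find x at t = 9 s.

On each constant-a segment, Δv = aΔt and Δx = v₀Δt + ½aΔt²; chain segment to segment.
0–4 s: v starts -4 cm/s; Δx = -4·4 + ½·5·4² = 24 cm; v ends 16 cm/s.
4–7 s: v starts 16 cm/s; Δx = 16·3 + ½·-8·3² = 12 cm; v ends -8 cm/s.
7–9 s: v starts -8 cm/s; Δx = -8·2 + ½·-11·2² = -38 cm; v ends -30 cm/s.
x(9) = -6 + Σ Δx = -8 cm.

-8 cm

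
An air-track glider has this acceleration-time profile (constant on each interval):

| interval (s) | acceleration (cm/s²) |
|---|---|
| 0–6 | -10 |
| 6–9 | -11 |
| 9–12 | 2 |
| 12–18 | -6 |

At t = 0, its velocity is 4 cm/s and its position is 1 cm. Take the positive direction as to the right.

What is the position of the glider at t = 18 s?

On each constant-a segment, Δv = aΔt and Δx = v₀Δt + ½aΔt²; chain segment to segment.
0–6 s: v starts 4 cm/s; Δx = 4·6 + ½·-10·6² = -156 cm; v ends -56 cm/s.
6–9 s: v starts -56 cm/s; Δx = -56·3 + ½·-11·3² = -217.5 cm; v ends -89 cm/s.
9–12 s: v starts -89 cm/s; Δx = -89·3 + ½·2·3² = -258 cm; v ends -83 cm/s.
12–18 s: v starts -83 cm/s; Δx = -83·6 + ½·-6·6² = -606 cm; v ends -119 cm/s.
x(18) = 1 + Σ Δx = -1236.5 cm.

-1236.5 cm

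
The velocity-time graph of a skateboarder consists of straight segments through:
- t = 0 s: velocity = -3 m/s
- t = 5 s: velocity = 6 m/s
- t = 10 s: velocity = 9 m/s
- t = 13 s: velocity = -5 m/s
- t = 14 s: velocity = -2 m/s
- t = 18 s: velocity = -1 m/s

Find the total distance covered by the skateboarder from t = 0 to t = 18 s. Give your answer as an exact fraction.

496/7 m

Distance (not displacement) is the total path length: add the absolute areas under v-t.
0–5 s: v = 0 at t = 5/3 s; triangle areas 2.5 + 10 = 12.5 m
5–10 s: |½(6 + 9)(5)| = 37.5 m
10–13 s: v = 0 at t = 167/14 s; triangle areas 243/28 + 75/28 = 159/14 m
13–14 s: |½(-5 + -2)(1)| = 3.5 m
14–18 s: |½(-2 + -1)(4)| = 6 m
Total distance = 496/7 m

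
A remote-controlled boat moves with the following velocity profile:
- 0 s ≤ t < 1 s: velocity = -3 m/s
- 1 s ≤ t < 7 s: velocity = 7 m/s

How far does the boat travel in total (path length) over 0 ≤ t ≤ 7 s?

45 m

Total distance travelled is ∫|v| dt — sum the magnitudes of each area piece.
0–1 s: |-3| × 1 = 3 m
1–7 s: |7| × 6 = 42 m
Total distance = 45 m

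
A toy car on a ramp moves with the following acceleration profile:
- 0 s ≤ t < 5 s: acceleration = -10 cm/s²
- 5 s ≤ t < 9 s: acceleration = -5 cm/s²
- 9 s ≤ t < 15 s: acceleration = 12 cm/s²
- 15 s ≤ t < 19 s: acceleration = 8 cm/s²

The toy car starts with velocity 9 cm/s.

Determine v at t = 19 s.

Δv equals the area under the a-t graph; then v = v₀ + Δv.
0–5 s: -10 × 5 = -50 cm/s
5–9 s: -5 × 4 = -20 cm/s
9–15 s: 12 × 6 = 72 cm/s
15–19 s: 8 × 4 = 32 cm/s
Δv = 34 cm/s, so v(19) = 9 + (34) = 43 cm/s.

43 cm/s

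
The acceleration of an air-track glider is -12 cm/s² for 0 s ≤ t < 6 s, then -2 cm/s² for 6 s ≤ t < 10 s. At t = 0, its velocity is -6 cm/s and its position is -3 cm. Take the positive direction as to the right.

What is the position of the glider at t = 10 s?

-583 cm

On each constant-a segment, Δv = aΔt and Δx = v₀Δt + ½aΔt²; chain segment to segment.
0–6 s: v starts -6 cm/s; Δx = -6·6 + ½·-12·6² = -252 cm; v ends -78 cm/s.
6–10 s: v starts -78 cm/s; Δx = -78·4 + ½·-2·4² = -328 cm; v ends -86 cm/s.
x(10) = -3 + Σ Δx = -583 cm.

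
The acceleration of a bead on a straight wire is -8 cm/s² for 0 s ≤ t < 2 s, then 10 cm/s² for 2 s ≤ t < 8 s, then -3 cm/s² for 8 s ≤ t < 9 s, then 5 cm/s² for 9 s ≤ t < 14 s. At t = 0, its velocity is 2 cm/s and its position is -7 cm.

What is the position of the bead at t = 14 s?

On each constant-a segment, Δv = aΔt and Δx = v₀Δt + ½aΔt²; chain segment to segment.
0–2 s: v starts 2 cm/s; Δx = 2·2 + ½·-8·2² = -12 cm; v ends -14 cm/s.
2–8 s: v starts -14 cm/s; Δx = -14·6 + ½·10·6² = 96 cm; v ends 46 cm/s.
8–9 s: v starts 46 cm/s; Δx = 46·1 + ½·-3·1² = 44.5 cm; v ends 43 cm/s.
9–14 s: v starts 43 cm/s; Δx = 43·5 + ½·5·5² = 277.5 cm; v ends 68 cm/s.
x(14) = -7 + Σ Δx = 399 cm.

399 cm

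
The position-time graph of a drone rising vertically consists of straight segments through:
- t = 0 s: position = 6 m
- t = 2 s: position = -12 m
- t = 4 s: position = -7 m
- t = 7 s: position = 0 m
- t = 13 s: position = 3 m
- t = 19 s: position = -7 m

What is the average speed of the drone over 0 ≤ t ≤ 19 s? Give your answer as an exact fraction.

43/19 m/s

Average speed = (total path length)/(elapsed time); on a piecewise-linear x-t graph the path length is Σ|Δx|.
0–2 s: |Δx| = |-12 − 6| = 18 m
2–4 s: |Δx| = |-7 − -12| = 5 m
4–7 s: |Δx| = |0 − -7| = 7 m
7–13 s: |Δx| = |3 − 0| = 3 m
13–19 s: |Δx| = |-7 − 3| = 10 m
Total path = 43 m; average speed = 43/19 = 43/19 m/s.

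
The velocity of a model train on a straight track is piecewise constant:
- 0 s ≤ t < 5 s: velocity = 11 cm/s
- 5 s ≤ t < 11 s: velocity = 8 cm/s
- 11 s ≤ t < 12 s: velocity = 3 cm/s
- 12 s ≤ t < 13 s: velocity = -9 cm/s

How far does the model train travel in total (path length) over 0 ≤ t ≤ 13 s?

Distance (not displacement) is the total path length: add the absolute areas under v-t.
0–5 s: |11| × 5 = 55 cm
5–11 s: |8| × 6 = 48 cm
11–12 s: |3| × 1 = 3 cm
12–13 s: |-9| × 1 = 9 cm
Total distance = 115 cm

115 cm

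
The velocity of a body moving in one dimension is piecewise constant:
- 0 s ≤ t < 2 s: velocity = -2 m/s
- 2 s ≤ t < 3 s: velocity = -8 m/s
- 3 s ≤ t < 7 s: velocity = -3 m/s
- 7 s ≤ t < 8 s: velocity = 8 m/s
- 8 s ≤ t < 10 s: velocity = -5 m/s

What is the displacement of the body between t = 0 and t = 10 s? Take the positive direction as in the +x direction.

-26 m

Displacement is the signed area under the v-t curve.
0–2 s: -2 × 2 = -4 m
2–3 s: -8 × 1 = -8 m
3–7 s: -3 × 4 = -12 m
7–8 s: 8 × 1 = 8 m
8–10 s: -5 × 2 = -10 m
Net displacement = -26 m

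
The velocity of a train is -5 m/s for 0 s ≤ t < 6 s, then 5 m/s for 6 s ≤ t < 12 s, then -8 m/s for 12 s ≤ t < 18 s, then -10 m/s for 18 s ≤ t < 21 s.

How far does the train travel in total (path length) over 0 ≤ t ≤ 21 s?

138 m

Distance (not displacement) is the total path length: add the absolute areas under v-t.
0–6 s: |-5| × 6 = 30 m
6–12 s: |5| × 6 = 30 m
12–18 s: |-8| × 6 = 48 m
18–21 s: |-10| × 3 = 30 m
Total distance = 138 m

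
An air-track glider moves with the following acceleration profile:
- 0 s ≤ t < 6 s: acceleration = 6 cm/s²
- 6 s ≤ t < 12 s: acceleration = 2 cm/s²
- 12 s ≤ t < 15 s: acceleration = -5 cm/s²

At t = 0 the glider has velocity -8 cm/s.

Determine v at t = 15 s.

Δv equals the area under the a-t graph; then v = v₀ + Δv.
0–6 s: 6 × 6 = 36 cm/s
6–12 s: 2 × 6 = 12 cm/s
12–15 s: -5 × 3 = -15 cm/s
Δv = 33 cm/s, so v(15) = -8 + (33) = 25 cm/s.

25 cm/s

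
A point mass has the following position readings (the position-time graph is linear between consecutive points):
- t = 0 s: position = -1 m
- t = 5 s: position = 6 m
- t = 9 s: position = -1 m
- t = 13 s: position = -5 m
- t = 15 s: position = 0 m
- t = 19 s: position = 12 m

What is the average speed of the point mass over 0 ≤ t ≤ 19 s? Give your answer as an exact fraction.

Average speed = (total path length)/(elapsed time); on a piecewise-linear x-t graph the path length is Σ|Δx|.
0–5 s: |Δx| = |6 − -1| = 7 m
5–9 s: |Δx| = |-1 − 6| = 7 m
9–13 s: |Δx| = |-5 − -1| = 4 m
13–15 s: |Δx| = |0 − -5| = 5 m
15–19 s: |Δx| = |12 − 0| = 12 m
Total path = 35 m; average speed = 35/19 = 35/19 m/s.

35/19 m/s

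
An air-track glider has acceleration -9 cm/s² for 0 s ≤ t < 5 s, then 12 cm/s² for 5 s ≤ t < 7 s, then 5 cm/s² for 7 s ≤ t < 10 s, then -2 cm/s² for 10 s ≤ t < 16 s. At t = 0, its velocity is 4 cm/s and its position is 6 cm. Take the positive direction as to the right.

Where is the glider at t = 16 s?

On each constant-a segment, Δv = aΔt and Δx = v₀Δt + ½aΔt²; chain segment to segment.
0–5 s: v starts 4 cm/s; Δx = 4·5 + ½·-9·5² = -92.5 cm; v ends -41 cm/s.
5–7 s: v starts -41 cm/s; Δx = -41·2 + ½·12·2² = -58 cm; v ends -17 cm/s.
7–10 s: v starts -17 cm/s; Δx = -17·3 + ½·5·3² = -28.5 cm; v ends -2 cm/s.
10–16 s: v starts -2 cm/s; Δx = -2·6 + ½·-2·6² = -48 cm; v ends -14 cm/s.
x(16) = 6 + Σ Δx = -221 cm.

-221 cm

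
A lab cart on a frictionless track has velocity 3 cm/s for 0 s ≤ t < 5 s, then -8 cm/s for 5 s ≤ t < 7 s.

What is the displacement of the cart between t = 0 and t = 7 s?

-1 cm

Displacement is the signed area under the v-t curve.
0–5 s: 3 × 5 = 15 cm
5–7 s: -8 × 2 = -16 cm
Net displacement = -1 cm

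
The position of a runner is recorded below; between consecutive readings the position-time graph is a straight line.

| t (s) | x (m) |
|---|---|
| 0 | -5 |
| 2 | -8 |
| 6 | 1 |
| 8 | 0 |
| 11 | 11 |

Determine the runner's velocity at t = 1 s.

-1.5 m/s

Velocity is the slope of the x-t graph on 0–2 s: (-8 − -5)/(2 − 0) = -1.5 m/s.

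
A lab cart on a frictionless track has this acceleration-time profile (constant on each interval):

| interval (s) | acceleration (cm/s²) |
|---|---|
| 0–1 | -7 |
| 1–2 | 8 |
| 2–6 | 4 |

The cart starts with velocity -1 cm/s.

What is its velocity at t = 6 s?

16 cm/s

Δv equals the area under the a-t graph; then v = v₀ + Δv.
0–1 s: -7 × 1 = -7 cm/s
1–2 s: 8 × 1 = 8 cm/s
2–6 s: 4 × 4 = 16 cm/s
Δv = 17 cm/s, so v(6) = -1 + (17) = 16 cm/s.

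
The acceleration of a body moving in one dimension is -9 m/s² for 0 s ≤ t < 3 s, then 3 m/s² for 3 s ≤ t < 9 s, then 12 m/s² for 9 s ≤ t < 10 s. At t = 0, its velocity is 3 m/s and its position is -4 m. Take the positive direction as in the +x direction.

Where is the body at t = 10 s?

-125.5 m

On each constant-a segment, Δv = aΔt and Δx = v₀Δt + ½aΔt²; chain segment to segment.
0–3 s: v starts 3 m/s; Δx = 3·3 + ½·-9·3² = -31.5 m; v ends -24 m/s.
3–9 s: v starts -24 m/s; Δx = -24·6 + ½·3·6² = -90 m; v ends -6 m/s.
9–10 s: v starts -6 m/s; Δx = -6·1 + ½·12·1² = 0 m; v ends 6 m/s.
x(10) = -4 + Σ Δx = -125.5 m.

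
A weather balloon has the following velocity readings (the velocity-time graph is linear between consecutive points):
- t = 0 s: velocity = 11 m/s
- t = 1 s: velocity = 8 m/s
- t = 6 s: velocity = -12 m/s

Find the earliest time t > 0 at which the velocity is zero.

t = 3 s

v changes sign on 1–6 s (from 8 to -12); the graph is linear there, so v = 0 at t = 1 + (-8)·(6 − 1)/(-12 − 8) = 3 s.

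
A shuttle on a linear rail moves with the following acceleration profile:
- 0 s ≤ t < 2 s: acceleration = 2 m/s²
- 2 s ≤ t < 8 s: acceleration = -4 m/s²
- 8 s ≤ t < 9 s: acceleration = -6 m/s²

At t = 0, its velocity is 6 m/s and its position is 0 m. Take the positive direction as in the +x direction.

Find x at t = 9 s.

-13 m

On each constant-a segment, Δv = aΔt and Δx = v₀Δt + ½aΔt²; chain segment to segment.
0–2 s: v starts 6 m/s; Δx = 6·2 + ½·2·2² = 16 m; v ends 10 m/s.
2–8 s: v starts 10 m/s; Δx = 10·6 + ½·-4·6² = -12 m; v ends -14 m/s.
8–9 s: v starts -14 m/s; Δx = -14·1 + ½·-6·1² = -17 m; v ends -20 m/s.
x(9) = 0 + Σ Δx = -13 m.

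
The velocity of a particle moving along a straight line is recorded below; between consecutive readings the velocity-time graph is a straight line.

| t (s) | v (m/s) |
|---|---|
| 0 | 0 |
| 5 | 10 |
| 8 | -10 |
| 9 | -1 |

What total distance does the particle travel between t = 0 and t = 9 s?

Distance (not displacement) is the total path length: add the absolute areas under v-t.
0–5 s: |½(0 + 10)(5)| = 25 m
5–8 s: v = 0 at t = 6.5 s; triangle areas 7.5 + 7.5 = 15 m
8–9 s: |½(-10 + -1)(1)| = 5.5 m
Total distance = 45.5 m

45.5 m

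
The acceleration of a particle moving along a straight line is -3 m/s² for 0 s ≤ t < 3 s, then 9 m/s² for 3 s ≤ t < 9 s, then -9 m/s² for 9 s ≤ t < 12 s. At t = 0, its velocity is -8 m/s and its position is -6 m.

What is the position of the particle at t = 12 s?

On each constant-a segment, Δv = aΔt and Δx = v₀Δt + ½aΔt²; chain segment to segment.
0–3 s: v starts -8 m/s; Δx = -8·3 + ½·-3·3² = -37.5 m; v ends -17 m/s.
3–9 s: v starts -17 m/s; Δx = -17·6 + ½·9·6² = 60 m; v ends 37 m/s.
9–12 s: v starts 37 m/s; Δx = 37·3 + ½·-9·3² = 70.5 m; v ends 10 m/s.
x(12) = -6 + Σ Δx = 87 m.

87 m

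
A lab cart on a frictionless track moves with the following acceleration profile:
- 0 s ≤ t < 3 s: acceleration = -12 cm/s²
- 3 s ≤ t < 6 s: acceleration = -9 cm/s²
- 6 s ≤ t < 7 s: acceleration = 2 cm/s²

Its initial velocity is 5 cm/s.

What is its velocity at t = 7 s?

-56 cm/s

Δv equals the area under the a-t graph; then v = v₀ + Δv.
0–3 s: -12 × 3 = -36 cm/s
3–6 s: -9 × 3 = -27 cm/s
6–7 s: 2 × 1 = 2 cm/s
Δv = -61 cm/s, so v(7) = 5 + (-61) = -56 cm/s.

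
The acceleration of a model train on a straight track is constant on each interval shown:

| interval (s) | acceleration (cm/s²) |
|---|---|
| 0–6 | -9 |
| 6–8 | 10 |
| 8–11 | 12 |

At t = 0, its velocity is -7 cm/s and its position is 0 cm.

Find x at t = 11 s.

-375 cm

On each constant-a segment, Δv = aΔt and Δx = v₀Δt + ½aΔt²; chain segment to segment.
0–6 s: v starts -7 cm/s; Δx = -7·6 + ½·-9·6² = -204 cm; v ends -61 cm/s.
6–8 s: v starts -61 cm/s; Δx = -61·2 + ½·10·2² = -102 cm; v ends -41 cm/s.
8–11 s: v starts -41 cm/s; Δx = -41·3 + ½·12·3² = -69 cm; v ends -5 cm/s.
x(11) = 0 + Σ Δx = -375 cm.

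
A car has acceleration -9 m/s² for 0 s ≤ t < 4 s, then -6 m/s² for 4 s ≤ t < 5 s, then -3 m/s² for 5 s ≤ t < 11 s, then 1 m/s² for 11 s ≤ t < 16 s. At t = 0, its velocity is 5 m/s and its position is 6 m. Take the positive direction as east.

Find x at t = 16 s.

On each constant-a segment, Δv = aΔt and Δx = v₀Δt + ½aΔt²; chain segment to segment.
0–4 s: v starts 5 m/s; Δx = 5·4 + ½·-9·4² = -52 m; v ends -31 m/s.
4–5 s: v starts -31 m/s; Δx = -31·1 + ½·-6·1² = -34 m; v ends -37 m/s.
5–11 s: v starts -37 m/s; Δx = -37·6 + ½·-3·6² = -276 m; v ends -55 m/s.
11–16 s: v starts -55 m/s; Δx = -55·5 + ½·1·5² = -262.5 m; v ends -50 m/s.
x(16) = 6 + Σ Δx = -618.5 m.

-618.5 m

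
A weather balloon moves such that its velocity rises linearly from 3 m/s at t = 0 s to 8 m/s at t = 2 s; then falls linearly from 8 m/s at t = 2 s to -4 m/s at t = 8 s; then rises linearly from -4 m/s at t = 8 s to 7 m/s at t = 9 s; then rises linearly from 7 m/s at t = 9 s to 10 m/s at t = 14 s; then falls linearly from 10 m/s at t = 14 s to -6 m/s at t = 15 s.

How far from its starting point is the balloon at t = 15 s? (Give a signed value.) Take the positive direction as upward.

Displacement is the signed area under the v-t curve.
0–2 s: ½(3 + 8)(2) = 11 m
2–8 s: ½(8 + -4)(6) = 12 m
8–9 s: ½(-4 + 7)(1) = 1.5 m
9–14 s: ½(7 + 10)(5) = 42.5 m
14–15 s: ½(10 + -6)(1) = 2 m
Net displacement = 69 m

69 m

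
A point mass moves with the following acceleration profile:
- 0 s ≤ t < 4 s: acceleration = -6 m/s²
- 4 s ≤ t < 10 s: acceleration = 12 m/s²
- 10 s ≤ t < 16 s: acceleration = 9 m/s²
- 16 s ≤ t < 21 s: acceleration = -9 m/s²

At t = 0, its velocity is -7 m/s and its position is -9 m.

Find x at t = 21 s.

715.5 m

On each constant-a segment, Δv = aΔt and Δx = v₀Δt + ½aΔt²; chain segment to segment.
0–4 s: v starts -7 m/s; Δx = -7·4 + ½·-6·4² = -76 m; v ends -31 m/s.
4–10 s: v starts -31 m/s; Δx = -31·6 + ½·12·6² = 30 m; v ends 41 m/s.
10–16 s: v starts 41 m/s; Δx = 41·6 + ½·9·6² = 408 m; v ends 95 m/s.
16–21 s: v starts 95 m/s; Δx = 95·5 + ½·-9·5² = 362.5 m; v ends 50 m/s.
x(21) = -9 + Σ Δx = 715.5 m.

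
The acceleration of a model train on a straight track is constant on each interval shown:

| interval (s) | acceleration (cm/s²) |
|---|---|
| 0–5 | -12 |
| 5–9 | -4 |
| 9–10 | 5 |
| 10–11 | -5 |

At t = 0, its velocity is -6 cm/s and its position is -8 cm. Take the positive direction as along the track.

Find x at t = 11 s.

-643 cm

On each constant-a segment, Δv = aΔt and Δx = v₀Δt + ½aΔt²; chain segment to segment.
0–5 s: v starts -6 cm/s; Δx = -6·5 + ½·-12·5² = -180 cm; v ends -66 cm/s.
5–9 s: v starts -66 cm/s; Δx = -66·4 + ½·-4·4² = -296 cm; v ends -82 cm/s.
9–10 s: v starts -82 cm/s; Δx = -82·1 + ½·5·1² = -79.5 cm; v ends -77 cm/s.
10–11 s: v starts -77 cm/s; Δx = -77·1 + ½·-5·1² = -79.5 cm; v ends -82 cm/s.
x(11) = -8 + Σ Δx = -643 cm.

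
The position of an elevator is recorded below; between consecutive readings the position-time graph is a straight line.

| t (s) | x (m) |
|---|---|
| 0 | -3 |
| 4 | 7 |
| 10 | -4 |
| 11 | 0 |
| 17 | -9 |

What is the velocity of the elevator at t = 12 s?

Velocity is the slope of the x-t graph on 11–17 s: (-9 − 0)/(17 − 11) = -1.5 m/s.

-1.5 m/s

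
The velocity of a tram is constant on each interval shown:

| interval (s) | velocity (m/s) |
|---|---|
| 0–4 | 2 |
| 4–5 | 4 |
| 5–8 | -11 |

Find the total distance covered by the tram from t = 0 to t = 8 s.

Distance (not displacement) is the total path length: add the absolute areas under v-t.
0–4 s: |2| × 4 = 8 m
4–5 s: |4| × 1 = 4 m
5–8 s: |-11| × 3 = 33 m
Total distance = 45 m

45 m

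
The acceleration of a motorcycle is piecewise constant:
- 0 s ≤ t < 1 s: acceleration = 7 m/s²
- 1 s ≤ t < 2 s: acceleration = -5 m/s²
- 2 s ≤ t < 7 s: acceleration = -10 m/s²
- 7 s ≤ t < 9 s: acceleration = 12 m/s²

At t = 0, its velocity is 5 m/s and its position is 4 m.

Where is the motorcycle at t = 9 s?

-130 m

On each constant-a segment, Δv = aΔt and Δx = v₀Δt + ½aΔt²; chain segment to segment.
0–1 s: v starts 5 m/s; Δx = 5·1 + ½·7·1² = 8.5 m; v ends 12 m/s.
1–2 s: v starts 12 m/s; Δx = 12·1 + ½·-5·1² = 9.5 m; v ends 7 m/s.
2–7 s: v starts 7 m/s; Δx = 7·5 + ½·-10·5² = -90 m; v ends -43 m/s.
7–9 s: v starts -43 m/s; Δx = -43·2 + ½·12·2² = -62 m; v ends -19 m/s.
x(9) = 4 + Σ Δx = -130 m.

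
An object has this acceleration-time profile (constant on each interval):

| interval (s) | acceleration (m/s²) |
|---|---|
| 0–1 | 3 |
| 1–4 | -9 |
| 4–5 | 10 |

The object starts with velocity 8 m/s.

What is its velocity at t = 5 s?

-6 m/s

Δv equals the area under the a-t graph; then v = v₀ + Δv.
0–1 s: 3 × 1 = 3 m/s
1–4 s: -9 × 3 = -27 m/s
4–5 s: 10 × 1 = 10 m/s
Δv = -14 m/s, so v(5) = 8 + (-14) = -6 m/s.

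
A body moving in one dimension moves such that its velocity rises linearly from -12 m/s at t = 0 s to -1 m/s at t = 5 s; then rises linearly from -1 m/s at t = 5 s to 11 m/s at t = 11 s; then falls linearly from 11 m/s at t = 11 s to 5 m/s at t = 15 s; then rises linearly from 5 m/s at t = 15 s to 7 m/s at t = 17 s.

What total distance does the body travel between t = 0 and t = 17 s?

Total distance travelled is ∫|v| dt — sum the magnitudes of each area piece.
0–5 s: |½(-12 + -1)(5)| = 32.5 m
5–11 s: v = 0 at t = 5.5 s; triangle areas 0.25 + 30.25 = 30.5 m
11–15 s: |½(11 + 5)(4)| = 32 m
15–17 s: |½(5 + 7)(2)| = 12 m
Total distance = 107 m

107 m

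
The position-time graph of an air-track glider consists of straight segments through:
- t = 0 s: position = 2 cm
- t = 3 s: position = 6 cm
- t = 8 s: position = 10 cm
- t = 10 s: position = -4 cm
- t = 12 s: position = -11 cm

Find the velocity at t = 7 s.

Velocity is the slope of the x-t graph on 3–8 s: (10 − 6)/(8 − 3) = 0.8 cm/s.

0.8 cm/s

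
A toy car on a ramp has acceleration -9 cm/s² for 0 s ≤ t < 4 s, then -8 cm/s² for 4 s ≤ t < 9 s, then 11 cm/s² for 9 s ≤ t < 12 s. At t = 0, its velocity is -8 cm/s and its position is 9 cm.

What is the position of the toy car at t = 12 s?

On each constant-a segment, Δv = aΔt and Δx = v₀Δt + ½aΔt²; chain segment to segment.
0–4 s: v starts -8 cm/s; Δx = -8·4 + ½·-9·4² = -104 cm; v ends -44 cm/s.
4–9 s: v starts -44 cm/s; Δx = -44·5 + ½·-8·5² = -320 cm; v ends -84 cm/s.
9–12 s: v starts -84 cm/s; Δx = -84·3 + ½·11·3² = -202.5 cm; v ends -51 cm/s.
x(12) = 9 + Σ Δx = -617.5 cm.

-617.5 cm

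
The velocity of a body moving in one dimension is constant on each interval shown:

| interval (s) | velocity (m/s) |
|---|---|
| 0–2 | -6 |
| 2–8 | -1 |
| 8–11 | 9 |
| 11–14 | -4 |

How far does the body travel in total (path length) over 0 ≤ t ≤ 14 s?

Total distance travelled is ∫|v| dt — sum the magnitudes of each area piece.
0–2 s: |-6| × 2 = 12 m
2–8 s: |-1| × 6 = 6 m
8–11 s: |9| × 3 = 27 m
11–14 s: |-4| × 3 = 12 m
Total distance = 57 m

57 m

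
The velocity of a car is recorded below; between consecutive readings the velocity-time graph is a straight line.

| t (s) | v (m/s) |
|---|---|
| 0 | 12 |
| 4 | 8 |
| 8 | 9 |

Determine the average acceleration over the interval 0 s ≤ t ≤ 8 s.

Average acceleration = Δv/Δt = (9 − 12)/(8 − 0) = -0.375 m/s².

-0.375 m/s²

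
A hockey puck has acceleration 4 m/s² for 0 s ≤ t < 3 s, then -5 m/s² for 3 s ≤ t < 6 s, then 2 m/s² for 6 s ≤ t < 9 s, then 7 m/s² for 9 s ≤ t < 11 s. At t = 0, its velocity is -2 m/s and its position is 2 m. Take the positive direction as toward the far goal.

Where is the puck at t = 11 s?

31.5 m

On each constant-a segment, Δv = aΔt and Δx = v₀Δt + ½aΔt²; chain segment to segment.
0–3 s: v starts -2 m/s; Δx = -2·3 + ½·4·3² = 12 m; v ends 10 m/s.
3–6 s: v starts 10 m/s; Δx = 10·3 + ½·-5·3² = 7.5 m; v ends -5 m/s.
6–9 s: v starts -5 m/s; Δx = -5·3 + ½·2·3² = -6 m; v ends 1 m/s.
9–11 s: v starts 1 m/s; Δx = 1·2 + ½·7·2² = 16 m; v ends 15 m/s.
x(11) = 2 + Σ Δx = 31.5 m.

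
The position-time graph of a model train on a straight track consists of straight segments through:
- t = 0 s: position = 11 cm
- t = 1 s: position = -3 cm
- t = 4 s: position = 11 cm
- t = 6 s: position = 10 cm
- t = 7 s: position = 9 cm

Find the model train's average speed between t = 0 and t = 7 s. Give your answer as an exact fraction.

Average speed = (total path length)/(elapsed time); on a piecewise-linear x-t graph the path length is Σ|Δx|.
0–1 s: |Δx| = |-3 − 11| = 14 cm
1–4 s: |Δx| = |11 − -3| = 14 cm
4–6 s: |Δx| = |10 − 11| = 1 cm
6–7 s: |Δx| = |9 − 10| = 1 cm
Total path = 30 cm; average speed = 30/7 = 30/7 cm/s.

30/7 cm/s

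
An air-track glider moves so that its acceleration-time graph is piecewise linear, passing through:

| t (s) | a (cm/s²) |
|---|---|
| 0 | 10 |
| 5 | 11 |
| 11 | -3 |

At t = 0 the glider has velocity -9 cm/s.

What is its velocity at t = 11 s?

Δv equals the area under the a-t graph; then v = v₀ + Δv.
0–5 s: ½(10 + 11)(5) = 52.5 cm/s
5–11 s: ½(11 + -3)(6) = 24 cm/s
Δv = 76.5 cm/s, so v(11) = -9 + (76.5) = 67.5 cm/s.

67.5 cm/s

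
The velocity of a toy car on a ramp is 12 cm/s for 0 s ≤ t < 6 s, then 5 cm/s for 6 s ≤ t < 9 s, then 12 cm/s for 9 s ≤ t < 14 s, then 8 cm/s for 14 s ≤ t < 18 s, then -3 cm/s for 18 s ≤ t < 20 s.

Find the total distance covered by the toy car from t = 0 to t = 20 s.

185 cm

Total distance travelled is ∫|v| dt — sum the magnitudes of each area piece.
0–6 s: |12| × 6 = 72 cm
6–9 s: |5| × 3 = 15 cm
9–14 s: |12| × 5 = 60 cm
14–18 s: |8| × 4 = 32 cm
18–20 s: |-3| × 2 = 6 cm
Total distance = 185 cm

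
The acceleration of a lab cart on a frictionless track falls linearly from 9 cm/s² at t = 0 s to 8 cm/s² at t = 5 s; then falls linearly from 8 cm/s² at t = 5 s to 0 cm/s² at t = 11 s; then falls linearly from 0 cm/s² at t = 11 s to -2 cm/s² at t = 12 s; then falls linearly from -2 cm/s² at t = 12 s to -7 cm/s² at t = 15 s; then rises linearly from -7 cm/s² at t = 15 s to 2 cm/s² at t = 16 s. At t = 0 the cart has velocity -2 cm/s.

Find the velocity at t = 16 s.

Δv equals the area under the a-t graph; then v = v₀ + Δv.
0–5 s: ½(9 + 8)(5) = 42.5 cm/s
5–11 s: ½(8 + 0)(6) = 24 cm/s
11–12 s: ½(0 + -2)(1) = -1 cm/s
12–15 s: ½(-2 + -7)(3) = -13.5 cm/s
15–16 s: ½(-7 + 2)(1) = -2.5 cm/s
Δv = 49.5 cm/s, so v(16) = -2 + (49.5) = 47.5 cm/s.

47.5 cm/s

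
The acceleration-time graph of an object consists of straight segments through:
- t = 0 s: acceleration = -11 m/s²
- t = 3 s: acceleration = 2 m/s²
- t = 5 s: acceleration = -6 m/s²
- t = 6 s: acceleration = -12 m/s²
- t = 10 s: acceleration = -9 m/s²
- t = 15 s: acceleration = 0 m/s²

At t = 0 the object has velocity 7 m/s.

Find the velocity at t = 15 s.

-84 m/s

Δv equals the area under the a-t graph; then v = v₀ + Δv.
0–3 s: ½(-11 + 2)(3) = -13.5 m/s
3–5 s: ½(2 + -6)(2) = -4 m/s
5–6 s: ½(-6 + -12)(1) = -9 m/s
6–10 s: ½(-12 + -9)(4) = -42 m/s
10–15 s: ½(-9 + 0)(5) = -22.5 m/s
Δv = -91 m/s, so v(15) = 7 + (-91) = -84 m/s.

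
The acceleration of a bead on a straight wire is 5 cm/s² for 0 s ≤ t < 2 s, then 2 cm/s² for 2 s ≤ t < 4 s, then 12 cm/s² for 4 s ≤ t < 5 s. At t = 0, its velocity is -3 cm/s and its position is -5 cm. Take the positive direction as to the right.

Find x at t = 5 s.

34 cm

On each constant-a segment, Δv = aΔt and Δx = v₀Δt + ½aΔt²; chain segment to segment.
0–2 s: v starts -3 cm/s; Δx = -3·2 + ½·5·2² = 4 cm; v ends 7 cm/s.
2–4 s: v starts 7 cm/s; Δx = 7·2 + ½·2·2² = 18 cm; v ends 11 cm/s.
4–5 s: v starts 11 cm/s; Δx = 11·1 + ½·12·1² = 17 cm; v ends 23 cm/s.
x(5) = -5 + Σ Δx = 34 cm.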